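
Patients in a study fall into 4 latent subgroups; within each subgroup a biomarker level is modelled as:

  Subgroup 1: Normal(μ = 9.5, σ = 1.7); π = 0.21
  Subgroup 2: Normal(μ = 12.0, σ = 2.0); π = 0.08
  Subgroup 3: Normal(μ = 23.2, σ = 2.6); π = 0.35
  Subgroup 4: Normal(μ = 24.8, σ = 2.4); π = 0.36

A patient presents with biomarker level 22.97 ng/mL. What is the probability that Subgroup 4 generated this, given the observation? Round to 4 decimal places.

0.4555

P(component k | x) = w_k·f_k(x) / marginal(x), where marginal(x) = Σ_j w_j·f_j(x).
Component likelihoods at x = 22.97 ng/mL:
  p_1 = (1/(1.7·√(2π)))·exp(−(22.97−9.5)²/(2·1.7²)) = 0.234672·exp(-31.39116) = 5.46329e-15
  p_2 = (1/(2.0·√(2π)))·exp(−(22.97−12.0)²/(2·2.0²)) = 0.199471·exp(-15.04261) = 5.84731e-08
  p_3 = (1/(2.6·√(2π)))·exp(−(22.97−23.2)²/(2·2.6²)) = 0.153439·exp(-0.00391) = 0.15284
  p_4 = (1/(2.4·√(2π)))·exp(−(22.97−24.8)²/(2·2.4²)) = 0.166226·exp(-0.29070) = 0.124293
Unnormalised posteriors:
  w_1·p_1 = 0.21 × 5.46329e-15 = 1.14729e-15
  w_2·p_2 = 0.08 × 5.84731e-08 = 4.67785e-09
  w_3·p_3 = 0.35 × 0.15284 = 0.0534941
  w_4·p_4 = 0.36 × 0.124293 = 0.0447456
Marginal: 1.14729e-15 + 4.67785e-09 + 0.0534941 + 0.0447456 = 0.0982397
P(Subgroup 4 | data) ≈ 0.4555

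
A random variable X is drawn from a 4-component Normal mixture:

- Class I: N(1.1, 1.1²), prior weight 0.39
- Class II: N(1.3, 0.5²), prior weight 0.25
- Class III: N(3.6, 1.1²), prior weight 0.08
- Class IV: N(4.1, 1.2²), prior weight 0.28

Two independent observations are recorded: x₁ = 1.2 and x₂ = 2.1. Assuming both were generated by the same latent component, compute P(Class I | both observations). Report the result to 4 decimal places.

By Bayes' theorem, P(k | x) = π_k f_k(x) / Σ_j π_j f_j(x).
Since both observations come from the same component, the likelihood for component k is f_k(x₁)·f_k(x₂).
  L_I = [(1/(1.1·√(2π)))·exp(−(1.2−1.1)²/(2·1.1²)) = 0.362675·exp(-0.00413) = 0.361179] × [0.239915] = 0.0866522
  L_II = [(1/(0.5·√(2π)))·exp(−(1.2−1.3)²/(2·0.5²)) = 0.797885·exp(-0.02000) = 0.782085] × [0.221842] = 0.173499
  L_III = [(1/(1.1·√(2π)))·exp(−(1.2−3.6)²/(2·1.1²)) = 0.362675·exp(-2.38017) = 0.0335602] × [0.14313] = 0.00480348
  L_IV = [(1/(1.2·√(2π)))·exp(−(1.2−4.1)²/(2·1.2²)) = 0.332452·exp(-2.92014) = 0.0179279] × [0.0828976] = 0.00148618
Prior × likelihood for each component:
  π_I·L_I = 0.39 × 0.0866522 = 0.0337944
  π_II·L_II = 0.25 × 0.173499 = 0.0433748
  π_III·L_III = 0.08 × 0.00480348 = 0.000384278
  π_IV·L_IV = 0.28 × 0.00148618 = 0.00041613
Sum: 0.0337944 + 0.0433748 + 0.000384278 + 0.00041613 = 0.0779696
P(Class I | x₁,x₂) ≈ 0.4334

0.4334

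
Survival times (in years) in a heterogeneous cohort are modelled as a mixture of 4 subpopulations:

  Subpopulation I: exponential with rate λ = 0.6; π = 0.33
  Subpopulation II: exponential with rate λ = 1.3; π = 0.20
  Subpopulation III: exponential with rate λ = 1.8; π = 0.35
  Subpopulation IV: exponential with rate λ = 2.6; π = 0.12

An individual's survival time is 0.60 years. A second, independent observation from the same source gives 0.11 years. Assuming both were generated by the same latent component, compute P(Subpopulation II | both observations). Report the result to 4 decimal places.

0.2048

Posterior ∝ prior × likelihood, so P(k | x) ∝ w_k f_k(x); normalise over all components.
Since both observations come from the same component, the likelihood for component k is f_k(x₁)·f_k(x₂).
  L_I = [0.6·e^(−0.6·0.60) = 0.6·e^(−0.3600) = 0.418606] × [0.561679] = 0.235122
  L_II = [1.3·e^(−1.3·0.60) = 1.3·e^(−0.7800) = 0.595928] × [1.12678] = 0.67148
  L_III = [1.8·e^(−1.8·0.60) = 1.8·e^(−1.0800) = 0.611272] × [1.47667] = 0.902644
  L_IV = [2.6·e^(−2.6·0.60) = 2.6·e^(−1.5600) = 0.546354] × [1.95328] = 1.06718
Unnormalised posteriors:
  w_I·L_I = 0.33 × 0.235122 = 0.0775902
  w_II·L_II = 0.20 × 0.67148 = 0.134296
  w_III·L_III = 0.35 × 0.902644 = 0.315926
  w_IV·L_IV = 0.12 × 1.06718 = 0.128062
Marginal: 0.0775902 + 0.134296 + 0.315926 + 0.128062 = 0.655874
P(Subpopulation II | x₁,x₂) = 0.134296 / 0.655874 ≈ 0.2048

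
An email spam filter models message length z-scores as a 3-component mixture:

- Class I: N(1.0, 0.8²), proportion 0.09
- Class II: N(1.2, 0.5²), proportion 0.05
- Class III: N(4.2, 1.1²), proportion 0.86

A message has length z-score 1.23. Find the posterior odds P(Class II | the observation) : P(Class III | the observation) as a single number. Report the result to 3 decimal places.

Since P(k|x) ∝ w_k f_k(x), the posterior odds are w_i f_i(x) / (w_j f_j(x)).
Normal densities:
  p_I = (1/(0.8·√(2π)))·exp(−(1.23−1.0)²/(2·0.8²)) = 0.498678·exp(-0.04133) = 0.478488
  p_II = (1/(0.5·√(2π)))·exp(−(1.23−1.2)²/(2·0.5²)) = 0.797885·exp(-0.00180) = 0.79645
  p_III = (1/(1.1·√(2π)))·exp(−(1.23−4.2)²/(2·1.1²)) = 0.362675·exp(-3.64500) = 0.00947358
Posterior odds = (w_II·p_II) / (w_III·p_III) = (0.05·0.79645) / (0.86·0.00947358) = 0.0398225 / 0.00814728 ≈ 4.888

4.888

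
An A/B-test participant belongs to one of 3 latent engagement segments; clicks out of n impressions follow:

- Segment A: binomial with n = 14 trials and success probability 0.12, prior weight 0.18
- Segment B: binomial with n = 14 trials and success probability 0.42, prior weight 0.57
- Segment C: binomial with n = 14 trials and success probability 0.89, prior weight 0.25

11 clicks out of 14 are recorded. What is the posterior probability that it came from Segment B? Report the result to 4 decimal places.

Apply Bayes' rule: the posterior for each component is proportional to its prior times its likelihood at x.
Evaluate each component's likelihood at the observed value:
  p_A = 1.84308e-08
  p_B = 0.0050948
  p_C = 0.134453
Unnormalised posteriors:
  π_A·p_A = 0.18 × 1.84308e-08 = 3.31754e-09
  π_B·p_B = 0.57 × 0.0050948 = 0.00290404
  π_C·p_C = 0.25 × 0.134453 = 0.0336132
Marginal: 3.31754e-09 + 0.00290404 + 0.0336132 = 0.0365172
P(Segment B | the observation) ≈ 0.0795

0.0795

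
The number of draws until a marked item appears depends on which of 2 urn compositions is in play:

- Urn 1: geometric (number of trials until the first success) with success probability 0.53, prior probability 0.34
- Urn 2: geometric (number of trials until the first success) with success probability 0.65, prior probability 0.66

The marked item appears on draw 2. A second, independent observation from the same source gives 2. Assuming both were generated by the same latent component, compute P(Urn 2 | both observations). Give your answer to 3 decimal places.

By Bayes' theorem, P(k | x) = π_k f_k(x) / Σ_j π_j f_j(x).
Since both observations come from the same component, the likelihood for component k is f_k(x₁)·f_k(x₂).
  f_1 = [0.53·(1−0.53)^1 = 0.53·0.47 = 0.2491] × [0.2491] = 0.0620508
  f_2 = [0.65·(1−0.65)^1 = 0.65·0.35 = 0.2275] × [0.2275] = 0.0517562
Prior × likelihood for each component:
  π_1·f_1 = 0.34 × 0.0620508 = 0.0210973
  π_2·f_2 = 0.66 × 0.0517562 = 0.0341591
Denominator: 0.0210973 + 0.0341591 = 0.0552564
Responsibility of Urn 2: 0.0341591 / 0.0552564 ≈ 0.618

0.618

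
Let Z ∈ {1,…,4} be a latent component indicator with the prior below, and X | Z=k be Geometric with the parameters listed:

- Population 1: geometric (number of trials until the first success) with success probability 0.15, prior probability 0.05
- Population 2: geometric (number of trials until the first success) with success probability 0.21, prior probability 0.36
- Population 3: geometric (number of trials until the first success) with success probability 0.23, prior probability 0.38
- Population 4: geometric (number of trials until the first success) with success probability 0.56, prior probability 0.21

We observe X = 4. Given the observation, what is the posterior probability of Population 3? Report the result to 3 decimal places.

P(component k | x) = w_k·f_k(x) / marginal(x), where marginal(x) = Σ_j w_j·f_j(x).
Geometric probabilities:
  f_1 = 0.0921187
  f_2 = 0.103538
  f_3 = 0.105003
  f_4 = 0.047703
Prior × likelihood for each component:
  w_1·f_1 = 0.05 × 0.0921187 = 0.00460594
  w_2·f_2 = 0.36 × 0.103538 = 0.0372737
  w_3·f_3 = 0.38 × 0.105003 = 0.039901
  w_4·f_4 = 0.21 × 0.047703 = 0.0100176
Denominator: 0.00460594 + 0.0372737 + 0.039901 + 0.0100176 = 0.0917983
So the posterior for Population 3 is 0.039901 / 0.0917983 ≈ 0.435.

0.435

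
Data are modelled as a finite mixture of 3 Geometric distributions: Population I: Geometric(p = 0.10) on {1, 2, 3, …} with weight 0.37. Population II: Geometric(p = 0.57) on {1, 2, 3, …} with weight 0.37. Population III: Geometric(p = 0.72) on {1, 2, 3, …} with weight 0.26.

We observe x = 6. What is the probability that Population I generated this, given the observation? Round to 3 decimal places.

0.865

By Bayes' theorem, P(k | x) = π_k f_k(x) / Σ_j π_j f_j(x).
Component likelihoods at x = 6:
  f_I = 0.10·(1−0.10)^5 = 0.10·0.59049 = 0.059049
  f_II = 0.57·(1−0.57)^5 = 0.57·0.0147008 = 0.00837948
  f_III = 0.72·(1−0.72)^5 = 0.72·0.00172104 = 0.00123915
Multiply by the mixture weights:
  π_I·f_I = 0.37 × 0.059049 = 0.0218481
  π_II·f_II = 0.37 × 0.00837948 = 0.00310041
  π_III·f_III = 0.26 × 0.00123915 = 0.000322178
Sum: 0.0218481 + 0.00310041 + 0.000322178 = 0.0252707
P(Population I | x) = 0.0218481 / 0.0252707 ≈ 0.865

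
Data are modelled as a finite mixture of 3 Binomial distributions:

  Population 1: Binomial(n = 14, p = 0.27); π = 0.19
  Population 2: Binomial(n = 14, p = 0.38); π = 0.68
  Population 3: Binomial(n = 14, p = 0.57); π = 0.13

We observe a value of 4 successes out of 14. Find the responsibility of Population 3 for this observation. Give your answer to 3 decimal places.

Posterior ∝ prior × likelihood, so P(k | x) ∝ π_k f_k(x); normalise over all components.
Evaluate each component's likelihood at the observed value:
  f_1 = C(14,4)·0.27^4·0.73^10 = 1001·0.00531441·0.0429763 = 0.228622
  f_2 = C(14,4)·0.38^4·0.62^10 = 1001·0.0208514·0.00839299 = 0.17518
  f_3 = C(14,4)·0.57^4·0.43^10 = 1001·0.10556·0.000216115 = 0.0228359
Prior × likelihood for each component:
  π_1·f_1 = 0.19 × 0.228622 = 0.0434382
  π_2·f_2 = 0.68 × 0.17518 = 0.119123
  π_3·f_3 = 0.13 × 0.0228359 = 0.00296867
Denominator: 0.0434382 + 0.119123 + 0.00296867 = 0.165529
So the posterior for Population 3 is 0.00296867 / 0.165529 ≈ 0.018.

0.018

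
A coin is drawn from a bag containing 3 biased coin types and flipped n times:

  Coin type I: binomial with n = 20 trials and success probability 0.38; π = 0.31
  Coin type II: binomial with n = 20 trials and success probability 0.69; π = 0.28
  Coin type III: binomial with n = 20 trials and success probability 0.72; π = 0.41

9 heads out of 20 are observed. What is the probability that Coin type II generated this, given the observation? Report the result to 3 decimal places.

The responsibility of component k is π_k f_k(x) divided by Σ_j π_j f_j(x).
Component likelihoods at x = 9 heads out of 20:
  f_I = C(20,9)·0.38^9·0.62^11 = 167960·0.000165216·0.00520366 = 0.1444
  f_II = C(20,9)·0.69^9·0.31^11 = 167960·0.0354521·2.54085e-06 = 0.0151296
  f_III = C(20,9)·0.72^9·0.28^11 = 167960·0.0519987·8.29351e-07 = 0.0072433
Prior × likelihood for each component:
  π_I·f_I = 0.31 × 0.1444 = 0.044764
  π_II·f_II = 0.28 × 0.0151296 = 0.00423628
  π_III·f_III = 0.41 × 0.0072433 = 0.00296975
Sum: 0.044764 + 0.00423628 + 0.00296975 = 0.05197
Responsibility of Coin type II: 0.00423628 / 0.05197 ≈ 0.082

0.082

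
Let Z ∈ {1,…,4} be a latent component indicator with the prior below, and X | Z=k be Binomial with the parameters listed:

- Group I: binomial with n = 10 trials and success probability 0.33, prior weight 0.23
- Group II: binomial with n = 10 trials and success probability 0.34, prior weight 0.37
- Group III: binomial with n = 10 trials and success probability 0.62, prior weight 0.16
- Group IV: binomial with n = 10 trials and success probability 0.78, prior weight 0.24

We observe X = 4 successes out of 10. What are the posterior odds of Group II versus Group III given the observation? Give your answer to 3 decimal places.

The posterior odds equal the prior odds times the likelihood ratio: (π_i/π_j)·(f_i(x)/f_j(x)).
Evaluate each component's likelihood at the observed value:
  L_I = C(10,4)·0.33^4·0.67^6 = 210·0.0118592·0.0904584 = 0.225281
  L_II = C(10,4)·0.34^4·0.66^6 = 210·0.0133634·0.082654 = 0.231952
  L_III = C(10,4)·0.62^4·0.38^6 = 210·0.147763·0.00301094 = 0.0934303
  L_IV = C(10,4)·0.78^4·0.22^6 = 210·0.370151·0.00011338 = 0.0088132
Posterior odds = (π_II·L_II) / (π_III·L_III) = (0.37·0.231952) / (0.16·0.0934303) = 0.0858223 / 0.0149488 ≈ 5.741

5.741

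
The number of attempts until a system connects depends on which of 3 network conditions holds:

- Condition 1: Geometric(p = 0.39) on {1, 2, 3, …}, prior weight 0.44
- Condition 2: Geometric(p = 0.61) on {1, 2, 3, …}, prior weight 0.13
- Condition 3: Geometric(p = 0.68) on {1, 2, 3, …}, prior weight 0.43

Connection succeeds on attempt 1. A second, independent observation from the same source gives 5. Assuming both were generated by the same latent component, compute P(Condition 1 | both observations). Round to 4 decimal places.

0.7431

Posterior ∝ prior × likelihood, so P(k | x) ∝ π_k f_k(x); normalise over all components.
Since both observations come from the same component, the likelihood for component k is f_k(x₁)·f_k(x₂).
  p_1 = [0.39] × [0.0539988] = 0.0210595
  p_2 = [0.61] × [0.014112] = 0.00860831
  p_3 = [0.68] × [0.00713032] = 0.00484862
Multiply by the mixture weights:
  π_1·p_1 = 0.44 × 0.0210595 = 0.00926619
  π_2·p_2 = 0.13 × 0.00860831 = 0.00111908
  π_3·p_3 = 0.43 × 0.00484862 = 0.0020849
Denominator: 0.00926619 + 0.00111908 + 0.0020849 = 0.0124702
Responsibility of Condition 1: 0.00926619 / 0.0124702 ≈ 0.7431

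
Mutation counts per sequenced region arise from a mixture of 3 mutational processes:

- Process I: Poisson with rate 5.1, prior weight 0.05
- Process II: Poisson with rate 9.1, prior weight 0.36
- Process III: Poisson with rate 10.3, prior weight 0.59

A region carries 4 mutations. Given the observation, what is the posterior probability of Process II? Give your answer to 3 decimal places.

Apply Bayes' rule: the posterior for each component is proportional to its prior times its likelihood at x.
Evaluate each component's likelihood at the observed value:
  f_I = e^(−5.1)·5.1^4/4! = 0.171857
  f_II = e^(−9.1)·9.1^4/4! = 0.0319062
  f_III = e^(−10.3)·10.3^4/4! = 0.0157726
Prior × likelihood for each component:
  w_I·f_I = 0.05 × 0.171857 = 0.00859286
  w_II·f_II = 0.36 × 0.0319062 = 0.0114862
  w_III·f_III = 0.59 × 0.0157726 = 0.00930586
Evidence: 0.00859286 + 0.0114862 + 0.00930586 = 0.0293849
P(Process II | data) ≈ 0.391

0.391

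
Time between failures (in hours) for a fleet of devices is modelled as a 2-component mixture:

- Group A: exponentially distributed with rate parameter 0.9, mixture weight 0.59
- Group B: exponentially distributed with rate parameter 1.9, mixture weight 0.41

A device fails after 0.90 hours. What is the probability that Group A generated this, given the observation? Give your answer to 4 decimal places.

The responsibility of component k is π_k f_k(x) divided by Σ_j π_j f_j(x).
Component likelihoods at x = 0.90 hours:
  f_A = 0.9·e^(−0.9·0.90) = 0.9·e^(−0.8100) = 0.400372
  f_B = 1.9·e^(−1.9·0.90) = 1.9·e^(−1.7100) = 0.343645
Weight by the priors:
  π_A·f_A = 0.59 × 0.400372 = 0.23622
  π_B·f_B = 0.41 × 0.343645 = 0.140894
Normaliser: 0.23622 + 0.140894 = 0.377114
Responsibility of Group A: 0.23622 / 0.377114 ≈ 0.6264

0.6264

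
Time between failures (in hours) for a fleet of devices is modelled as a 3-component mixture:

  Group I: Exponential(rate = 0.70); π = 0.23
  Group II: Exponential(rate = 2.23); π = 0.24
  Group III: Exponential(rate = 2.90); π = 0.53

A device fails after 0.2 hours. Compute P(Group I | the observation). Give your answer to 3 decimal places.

Apply Bayes' rule: the posterior for each component is proportional to its prior times its likelihood at x.
Evaluate each component's likelihood at the observed value:
  L_I = 0.608551
  L_II = 1.42761
  L_III = 1.62371
Weight by the priors:
  P(Z=I)·L_I = 0.23 × 0.608551 = 0.139967
  P(Z=II)·L_II = 0.24 × 1.42761 = 0.342626
  P(Z=III)·L_III = 0.53 × 1.62371 = 0.860564
Normaliser: 0.139967 + 0.342626 + 0.860564 = 1.34316
Responsibility of Group I: 0.139967 / 1.34316 ≈ 0.104

0.104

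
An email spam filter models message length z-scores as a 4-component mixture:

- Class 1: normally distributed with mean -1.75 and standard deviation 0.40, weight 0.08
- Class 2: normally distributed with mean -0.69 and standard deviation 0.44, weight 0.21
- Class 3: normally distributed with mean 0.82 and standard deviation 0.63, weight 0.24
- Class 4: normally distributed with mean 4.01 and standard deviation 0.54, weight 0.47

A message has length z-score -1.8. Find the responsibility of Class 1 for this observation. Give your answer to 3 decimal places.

The responsibility of component k is π_k f_k(x) divided by Σ_j π_j f_j(x).
Evaluate each component's likelihood at the observed value:
  p_1 = (1/(0.40·√(2π)))·exp(−(-1.8−-1.75)²/(2·0.40²)) = 0.997356·exp(-0.00781) = 0.989594
  p_2 = (1/(0.44·√(2π)))·exp(−(-1.8−-0.69)²/(2·0.44²)) = 0.906687·exp(-3.18208) = 0.037627
  p_3 = (1/(0.63·√(2π)))·exp(−(-1.8−0.82)²/(2·0.63²)) = 0.633242·exp(-8.64752) = 0.000111173
  p_4 = (1/(0.54·√(2π)))·exp(−(-1.8−4.01)²/(2·0.54²)) = 0.738782·exp(-57.88083) = 5.38507e-26
Multiply by the mixture weights:
  π_1·p_1 = 0.08 × 0.989594 = 0.0791675
  π_2·p_2 = 0.21 × 0.037627 = 0.00790166
  π_3·p_3 = 0.24 × 0.000111173 = 2.66816e-05
  π_4·p_4 = 0.47 × 5.38507e-26 = 2.53098e-26
Denominator: 0.0791675 + 0.00790166 + 2.66816e-05 + 2.53098e-26 = 0.0870959
Responsibility of Class 1: 0.0791675 / 0.0870959 ≈ 0.909

0.909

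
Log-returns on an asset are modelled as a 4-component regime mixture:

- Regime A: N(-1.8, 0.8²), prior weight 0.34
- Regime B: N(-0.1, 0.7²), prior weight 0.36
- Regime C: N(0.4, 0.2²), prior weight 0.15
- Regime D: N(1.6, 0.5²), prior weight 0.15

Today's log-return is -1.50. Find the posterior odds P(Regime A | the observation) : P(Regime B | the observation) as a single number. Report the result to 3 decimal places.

Posterior odds = (P(Z=i) f_i(x)) / (P(Z=j) f_j(x)); the normalising sum cancels.
Component likelihoods at x = -1.50:
  p_A = (1/(0.8·√(2π)))·exp(−(-1.50−-1.8)²/(2·0.8²)) = 0.498678·exp(-0.07031) = 0.464819
  p_B = (1/(0.7·√(2π)))·exp(−(-1.50−-0.1)²/(2·0.7²)) = 0.569918·exp(-2.00000) = 0.07713
  p_C = (1/(0.2·√(2π)))·exp(−(-1.50−0.4)²/(2·0.2²)) = 1.994711·exp(-45.12500) = 5.03897e-20
  p_D = (1/(0.5·√(2π)))·exp(−(-1.50−1.6)²/(2·0.5²)) = 0.797885·exp(-19.22000) = 3.58757e-09
0.158038 / 0.0277668 ≈ 5.692

5.692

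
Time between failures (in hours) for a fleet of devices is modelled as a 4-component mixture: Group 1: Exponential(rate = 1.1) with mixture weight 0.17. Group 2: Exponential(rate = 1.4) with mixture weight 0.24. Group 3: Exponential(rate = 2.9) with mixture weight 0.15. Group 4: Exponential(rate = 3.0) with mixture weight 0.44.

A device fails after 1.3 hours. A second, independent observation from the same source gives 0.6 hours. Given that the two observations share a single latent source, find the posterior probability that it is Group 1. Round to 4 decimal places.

Apply Bayes' rule: the posterior for each component is proportional to its prior times its likelihood at x.
Since both observations come from the same component, the likelihood for component k is f_k(x₁)·f_k(x₂).
  L_1 = [1.1·e^(−1.1·1.3) = 1.1·e^(−1.4300) = 0.26324] × [0.568536] = 0.149661
  L_2 = [1.4·e^(−1.4·1.3) = 1.4·e^(−1.8200) = 0.226836] × [0.604395] = 0.137099
  L_3 = [2.9·e^(−2.9·1.3) = 2.9·e^(−3.7700) = 0.066851] × [0.509009] = 0.0340278
  L_4 = [3.0·e^(−3.0·1.3) = 3.0·e^(−3.9000) = 0.0607257] × [0.495897] = 0.0301137
Multiply by the mixture weights:
  w_1·L_1 = 0.17 × 0.149661 = 0.0254424
  w_2·L_2 = 0.24 × 0.137099 = 0.0329036
  w_3·L_3 = 0.15 × 0.0340278 = 0.00510416
  w_4·L_4 = 0.44 × 0.0301137 = 0.01325
Marginal: 0.0254424 + 0.0329036 + 0.00510416 + 0.01325 = 0.0767003
So the posterior for Group 1 is 0.0254424 / 0.0767003 ≈ 0.3317.

0.3317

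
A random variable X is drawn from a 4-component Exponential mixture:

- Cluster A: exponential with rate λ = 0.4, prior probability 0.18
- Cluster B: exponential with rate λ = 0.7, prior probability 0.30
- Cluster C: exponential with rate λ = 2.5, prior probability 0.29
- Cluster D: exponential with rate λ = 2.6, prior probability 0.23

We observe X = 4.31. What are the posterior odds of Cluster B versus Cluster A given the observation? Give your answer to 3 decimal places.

0.800

Since P(k|x) ∝ π_k f_k(x), the posterior odds are π_i f_i(x) / (π_j f_j(x)).
Evaluate each component's likelihood at the observed value:
  p_A = 0.0713405
  p_B = 0.0342635
  p_C = 5.22898e-05
  p_D = 3.53402e-05
0.010279 / 0.0128413 ≈ 0.800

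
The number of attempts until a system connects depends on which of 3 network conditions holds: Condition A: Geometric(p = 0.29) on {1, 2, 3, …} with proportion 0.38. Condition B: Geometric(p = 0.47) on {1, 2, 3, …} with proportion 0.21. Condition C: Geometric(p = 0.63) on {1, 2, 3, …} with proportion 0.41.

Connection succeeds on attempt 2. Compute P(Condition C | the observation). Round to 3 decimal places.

Apply Bayes' rule: the posterior for each component is proportional to its prior times its likelihood at x.
Component likelihoods at x = 2:
  p_A = 0.2059
  p_B = 0.2491
  p_C = 0.2331
Prior × likelihood for each component:
  π_A·p_A = 0.38 × 0.2059 = 0.078242
  π_B·p_B = 0.21 × 0.2491 = 0.052311
  π_C·p_C = 0.41 × 0.2331 = 0.095571
Denominator: 0.078242 + 0.052311 + 0.095571 = 0.226124
So the posterior for Condition C is 0.095571 / 0.226124 ≈ 0.423.

0.423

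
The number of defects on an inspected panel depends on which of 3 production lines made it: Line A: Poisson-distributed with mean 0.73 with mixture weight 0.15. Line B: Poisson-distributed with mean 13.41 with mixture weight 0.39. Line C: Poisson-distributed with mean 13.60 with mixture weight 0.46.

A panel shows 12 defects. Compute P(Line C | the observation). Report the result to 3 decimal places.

The responsibility of component k is π_k f_k(x) divided by Σ_j π_j f_j(x).
Poisson probabilities:
  f_A = e^(−0.73)·0.73^12/12! = 2.30411e-11
  f_B = e^(−13.41)·13.41^12/12! = 0.105906
  f_C = e^(−13.60)·13.60^12/12! = 0.103687
Prior × likelihood for each component:
  π_A·f_A = 0.15 × 2.30411e-11 = 3.45616e-12
  π_B·f_B = 0.39 × 0.105906 = 0.0413032
  π_C·f_C = 0.46 × 0.103687 = 0.0476961
Sum: 3.45616e-12 + 0.0413032 + 0.0476961 = 0.0889993
P(Line C | the observation) ≈ 0.536

0.536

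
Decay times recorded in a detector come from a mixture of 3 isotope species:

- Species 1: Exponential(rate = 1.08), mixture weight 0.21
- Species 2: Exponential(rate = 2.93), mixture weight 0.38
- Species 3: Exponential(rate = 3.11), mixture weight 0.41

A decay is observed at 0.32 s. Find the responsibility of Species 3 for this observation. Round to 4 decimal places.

The responsibility of component k is π_k f_k(x) divided by Σ_j π_j f_j(x).
Component likelihoods at x = 0.32 s:
  L_1 = 1.08·e^(−1.08·0.32) = 1.08·e^(−0.3456) = 0.764419
  L_2 = 2.93·e^(−2.93·0.32) = 2.93·e^(−0.9376) = 1.14729
  L_3 = 3.11·e^(−3.11·0.32) = 3.11·e^(−0.9952) = 1.14961
Multiply by the mixture weights:
  π_1·L_1 = 0.21 × 0.764419 = 0.160528
  π_2·L_2 = 0.38 × 1.14729 = 0.43597
  π_3·L_3 = 0.41 × 1.14961 = 0.47134
Denominator: 0.160528 + 0.43597 + 0.47134 = 1.06784
P(Species 3 | data) = 0.47134 / 1.06784 ≈ 0.4414

0.4414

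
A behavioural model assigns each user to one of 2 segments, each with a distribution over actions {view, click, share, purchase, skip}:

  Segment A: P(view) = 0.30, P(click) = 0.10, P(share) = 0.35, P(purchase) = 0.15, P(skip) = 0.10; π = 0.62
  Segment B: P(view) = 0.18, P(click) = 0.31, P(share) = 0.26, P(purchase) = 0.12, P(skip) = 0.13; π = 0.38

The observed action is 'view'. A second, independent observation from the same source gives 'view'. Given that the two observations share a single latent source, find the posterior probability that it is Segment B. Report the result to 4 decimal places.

Posterior ∝ prior × likelihood, so P(k | x) ∝ w_k f_k(x); normalise over all components.
Since both observations come from the same component, the likelihood for component k is f_k(x₁)·f_k(x₂).
  L_A = [P(view | comp) = 0.30] × [0.3] = 0.09
  L_B = [P(view | comp) = 0.18] × [0.18] = 0.0324
Prior × likelihood for each component:
  w_A·L_A = 0.62 × 0.09 = 0.0558
  w_B·L_B = 0.38 × 0.0324 = 0.012312
Marginal: 0.0558 + 0.012312 = 0.068112
P(Segment B | x) = 0.012312 / 0.068112 ≈ 0.1808

0.1808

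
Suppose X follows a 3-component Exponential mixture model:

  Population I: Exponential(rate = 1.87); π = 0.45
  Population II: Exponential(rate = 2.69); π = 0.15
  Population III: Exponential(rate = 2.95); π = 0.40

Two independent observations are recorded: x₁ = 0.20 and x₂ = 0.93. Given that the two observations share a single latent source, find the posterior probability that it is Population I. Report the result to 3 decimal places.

0.519

Posterior ∝ prior × likelihood, so P(k | x) ∝ π_k f_k(x); normalise over all components.
Since both observations come from the same component, the likelihood for component k is f_k(x₁)·f_k(x₂).
  L_I = [1.28652] × [0.328519] = 0.422645
  L_II = [1.57073] × [0.220434] = 0.346242
  L_III = [1.63527] × [0.189817] = 0.310401
Prior × likelihood for each component:
  π_I·L_I = 0.45 × 0.422645 = 0.19019
  π_II·L_II = 0.15 × 0.346242 = 0.0519363
  π_III·L_III = 0.40 × 0.310401 = 0.12416
Marginal: 0.19019 + 0.0519363 + 0.12416 = 0.366287
P(Population I | x) = 0.19019 / 0.366287 ≈ 0.519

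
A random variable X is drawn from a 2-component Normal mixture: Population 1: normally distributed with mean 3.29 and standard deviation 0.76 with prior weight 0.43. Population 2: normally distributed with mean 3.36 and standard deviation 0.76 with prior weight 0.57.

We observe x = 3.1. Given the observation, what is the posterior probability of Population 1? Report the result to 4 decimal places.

0.4367

The responsibility of component k is w_k f_k(x) divided by Σ_j w_j f_j(x).
Evaluate each component's likelihood at the observed value:
  f_1 = (1/(0.76·√(2π)))·exp(−(3.1−3.29)²/(2·0.76²)) = 0.524924·exp(-0.03125) = 0.508774
  f_2 = (1/(0.76·√(2π)))·exp(−(3.1−3.36)²/(2·0.76²)) = 0.524924·exp(-0.05852) = 0.495088
Prior × likelihood for each component:
  w_1·f_1 = 0.43 × 0.508774 = 0.218773
  w_2·f_2 = 0.57 × 0.495088 = 0.2822
Normaliser: 0.218773 + 0.2822 = 0.500973
P(Population 1 | the observation) ≈ 0.4367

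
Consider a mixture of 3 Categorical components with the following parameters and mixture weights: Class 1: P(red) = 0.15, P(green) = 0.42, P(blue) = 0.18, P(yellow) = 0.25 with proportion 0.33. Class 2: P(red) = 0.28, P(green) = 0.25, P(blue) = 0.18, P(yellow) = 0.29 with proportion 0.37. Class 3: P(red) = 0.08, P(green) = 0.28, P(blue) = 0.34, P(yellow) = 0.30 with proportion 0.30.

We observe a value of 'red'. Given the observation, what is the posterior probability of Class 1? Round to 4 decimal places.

0.2795

Posterior ∝ prior × likelihood, so P(k | x) ∝ P(Z=k) f_k(x); normalise over all components.
Categorical probabilities:
  L_1 = 0.15
  L_2 = 0.28
  L_3 = 0.08
Multiply by the mixture weights:
  P(Z=1)·L_1 = 0.33 × 0.15 = 0.0495
  P(Z=2)·L_2 = 0.37 × 0.28 = 0.1036
  P(Z=3)·L_3 = 0.30 × 0.08 = 0.024
Denominator: 0.0495 + 0.1036 + 0.024 = 0.1771
So the posterior for Class 1 is 0.0495 / 0.1771 ≈ 0.2795.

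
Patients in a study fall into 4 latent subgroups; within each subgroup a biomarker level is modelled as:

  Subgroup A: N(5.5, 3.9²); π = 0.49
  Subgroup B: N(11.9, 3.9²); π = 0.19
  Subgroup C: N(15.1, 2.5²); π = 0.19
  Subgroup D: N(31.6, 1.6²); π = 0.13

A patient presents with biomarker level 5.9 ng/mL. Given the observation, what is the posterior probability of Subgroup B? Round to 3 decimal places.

Apply Bayes' rule: the posterior for each component is proportional to its prior times its likelihood at x.
Evaluate each component's likelihood at the observed value:
  f_A = 0.101756
  f_B = 0.0313247
  f_C = 0.000182926
  f_D = 2.3548e-57
Weight by the priors:
  w_A·f_A = 0.49 × 0.101756 = 0.0498606
  w_B·f_B = 0.19 × 0.0313247 = 0.0059517
  w_C·f_C = 0.19 × 0.000182926 = 3.47559e-05
  w_D·f_D = 0.13 × 2.3548e-57 = 3.06124e-58
Evidence: 0.0498606 + 0.0059517 + 3.47559e-05 + 3.06124e-58 = 0.055847
Responsibility of Subgroup B: 0.0059517 / 0.055847 ≈ 0.107

0.107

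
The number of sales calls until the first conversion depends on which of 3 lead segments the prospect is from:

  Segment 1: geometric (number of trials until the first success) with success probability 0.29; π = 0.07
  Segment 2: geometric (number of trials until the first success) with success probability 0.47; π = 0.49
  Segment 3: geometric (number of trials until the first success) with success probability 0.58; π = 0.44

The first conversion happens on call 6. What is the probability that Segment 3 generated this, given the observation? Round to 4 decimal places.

Posterior ∝ prior × likelihood, so P(k | x) ∝ P(Z=k) f_k(x); normalise over all components.
Evaluate each component's likelihood at the observed value:
  f_1 = 0.0523227
  f_2 = 0.0196552
  f_3 = 0.00758009
Prior × likelihood for each component:
  P(Z=1)·f_1 = 0.07 × 0.0523227 = 0.00366259
  P(Z=2)·f_2 = 0.49 × 0.0196552 = 0.00963104
  P(Z=3)·f_3 = 0.44 × 0.00758009 = 0.00333524
Normaliser: 0.00366259 + 0.00963104 + 0.00333524 = 0.0166289
P(Segment 3 | x) = 0.00333524 / 0.0166289 ≈ 0.2006

0.2006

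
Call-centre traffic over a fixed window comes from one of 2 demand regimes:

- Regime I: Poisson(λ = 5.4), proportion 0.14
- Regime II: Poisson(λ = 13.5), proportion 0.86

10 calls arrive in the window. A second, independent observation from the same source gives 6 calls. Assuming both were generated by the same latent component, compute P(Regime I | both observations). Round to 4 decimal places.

The responsibility of component k is π_k f_k(x) divided by Σ_j π_j f_j(x).
Since both observations come from the same component, the likelihood for component k is f_k(x₁)·f_k(x₂).
  L_I = [e^(−5.4)·5.4^10/10! = 0.0262412] × [0.155539] = 0.00408154
  L_II = [e^(−13.5)·13.5^10/10! = 0.0759625] × [0.0115264] = 0.000875576
Weight by the priors:
  π_I·L_I = 0.14 × 0.00408154 = 0.000571416
  π_II·L_II = 0.86 × 0.000875576 = 0.000752995
Denominator: 0.000571416 + 0.000752995 = 0.00132441
So the posterior for Regime I is 0.000571416 / 0.00132441 ≈ 0.4314.

0.4314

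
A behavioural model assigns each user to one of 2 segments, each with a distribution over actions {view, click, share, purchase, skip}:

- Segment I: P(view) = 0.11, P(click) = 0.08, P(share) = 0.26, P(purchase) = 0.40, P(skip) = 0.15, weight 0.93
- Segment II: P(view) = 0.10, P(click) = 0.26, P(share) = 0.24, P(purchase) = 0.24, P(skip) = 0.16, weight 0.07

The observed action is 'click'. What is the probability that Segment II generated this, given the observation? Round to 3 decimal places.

Apply Bayes' rule: the posterior for each component is proportional to its prior times its likelihood at x.
Categorical probabilities:
  L_I = 0.08
  L_II = 0.26
Multiply by the mixture weights:
  P(Z=I)·L_I = 0.93 × 0.08 = 0.0744
  P(Z=II)·L_II = 0.07 × 0.26 = 0.0182
Denominator: 0.0744 + 0.0182 = 0.0926
P(Segment II | the observation) = 0.0182 / 0.0926 ≈ 0.197

0.197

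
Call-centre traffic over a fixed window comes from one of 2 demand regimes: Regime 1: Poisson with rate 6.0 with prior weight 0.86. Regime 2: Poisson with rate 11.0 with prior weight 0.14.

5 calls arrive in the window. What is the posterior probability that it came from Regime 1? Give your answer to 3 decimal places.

0.978

The responsibility of component k is P(Z=k) f_k(x) divided by Σ_j P(Z=j) f_j(x).
Component likelihoods at x = 5 calls:
  f_1 = e^(−6.0)·6.0^5/5! = 0.160623
  f_2 = e^(−11.0)·11.0^5/5! = 0.0224152
Unnormalised posteriors:
  P(Z=1)·f_1 = 0.86 × 0.160623 = 0.138136
  P(Z=2)·f_2 = 0.14 × 0.0224152 = 0.00313813
Sum: 0.138136 + 0.00313813 = 0.141274
Responsibility of Regime 1: 0.138136 / 0.141274 ≈ 0.978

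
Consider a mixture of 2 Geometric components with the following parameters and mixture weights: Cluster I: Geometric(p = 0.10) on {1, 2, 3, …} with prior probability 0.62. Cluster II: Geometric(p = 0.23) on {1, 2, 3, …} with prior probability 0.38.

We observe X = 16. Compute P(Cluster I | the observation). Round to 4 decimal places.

0.8805

P(component k | x) = w_k·f_k(x) / marginal(x), where marginal(x) = Σ_j w_j·f_j(x).
Evaluate each component's likelihood at the observed value:
  p_I = 0.10·(1−0.10)^15 = 0.10·0.205891 = 0.0205891
  p_II = 0.23·(1−0.23)^15 = 0.23·0.0198317 = 0.0045613
Unnormalised posteriors:
  w_I·p_I = 0.62 × 0.0205891 = 0.0127653
  w_II·p_II = 0.38 × 0.0045613 = 0.00173329
Marginal: 0.0127653 + 0.00173329 = 0.0144985
P(Cluster I | 16) ≈ 0.8805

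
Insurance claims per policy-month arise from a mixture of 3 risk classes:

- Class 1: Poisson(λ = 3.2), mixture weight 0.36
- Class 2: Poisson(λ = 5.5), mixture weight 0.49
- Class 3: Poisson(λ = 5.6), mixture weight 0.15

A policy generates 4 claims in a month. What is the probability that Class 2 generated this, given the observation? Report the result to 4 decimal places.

Posterior ∝ prior × likelihood, so P(k | x) ∝ P(Z=k) f_k(x); normalise over all components.
Poisson probabilities:
  p_1 = e^(−3.2)·3.2^4/4! = 0.178093
  p_2 = e^(−5.5)·5.5^4/4! = 0.155819
  p_3 = e^(−5.6)·5.6^4/4! = 0.151528
Weight by the priors:
  P(Z=1)·p_1 = 0.36 × 0.178093 = 0.0641134
  P(Z=2)·p_2 = 0.49 × 0.155819 = 0.0763512
  P(Z=3)·p_3 = 0.15 × 0.151528 = 0.0227291
Evidence: 0.0641134 + 0.0763512 + 0.0227291 = 0.163194
So the posterior for Class 2 is 0.0763512 / 0.163194 ≈ 0.4679.

0.4679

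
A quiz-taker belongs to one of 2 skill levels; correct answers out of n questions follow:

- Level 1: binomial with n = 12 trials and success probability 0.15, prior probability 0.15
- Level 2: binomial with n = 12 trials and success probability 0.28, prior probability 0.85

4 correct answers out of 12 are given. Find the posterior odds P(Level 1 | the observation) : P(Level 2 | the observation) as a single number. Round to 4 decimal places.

Posterior odds = (π_i f_i(x)) / (π_j f_j(x)); the normalising sum cancels.
Evaluate each component's likelihood at the observed value:
  L_1 = 0.0682844
  L_2 = 0.219734
0.0102427 / 0.186774 ≈ 0.0548

0.0548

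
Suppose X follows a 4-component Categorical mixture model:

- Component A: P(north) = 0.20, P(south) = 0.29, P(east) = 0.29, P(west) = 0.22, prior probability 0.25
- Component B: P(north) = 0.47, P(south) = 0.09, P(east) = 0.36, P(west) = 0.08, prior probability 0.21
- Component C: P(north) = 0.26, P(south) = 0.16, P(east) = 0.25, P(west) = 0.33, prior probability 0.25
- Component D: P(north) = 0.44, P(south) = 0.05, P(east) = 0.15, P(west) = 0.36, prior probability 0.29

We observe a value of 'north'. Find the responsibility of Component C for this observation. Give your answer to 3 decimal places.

0.190

Apply Bayes' rule: the posterior for each component is proportional to its prior times its likelihood at x.
Evaluate each component's likelihood at the observed value:
  L_A = P(north | comp) = 0.20
  L_B = P(north | comp) = 0.47
  L_C = P(north | comp) = 0.26
  L_D = P(north | comp) = 0.44
Unnormalised posteriors:
  π_A·L_A = 0.25 × 0.2 = 0.05
  π_B·L_B = 0.21 × 0.47 = 0.0987
  π_C·L_C = 0.25 × 0.26 = 0.065
  π_D·L_D = 0.29 × 0.44 = 0.1276
Marginal: 0.05 + 0.0987 + 0.065 + 0.1276 = 0.3413
Responsibility of Component C: 0.065 / 0.3413 ≈ 0.190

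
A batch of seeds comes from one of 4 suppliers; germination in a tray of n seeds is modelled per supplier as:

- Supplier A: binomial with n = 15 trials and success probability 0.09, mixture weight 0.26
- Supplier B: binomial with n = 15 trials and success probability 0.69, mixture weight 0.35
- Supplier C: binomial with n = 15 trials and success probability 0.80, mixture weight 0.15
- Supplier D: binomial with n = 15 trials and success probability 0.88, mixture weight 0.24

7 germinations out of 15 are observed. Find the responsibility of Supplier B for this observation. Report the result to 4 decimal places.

0.9608

The responsibility of component k is w_k f_k(x) divided by Σ_j w_j f_j(x).
Component likelihoods at x = 7 germinations out of 15:
  L_A = 0.000144736
  L_B = 0.0408682
  L_C = 0.00345476
  L_D = 0.000113078
Unnormalised posteriors:
  w_A·L_A = 0.26 × 0.000144736 = 3.76314e-05
  w_B·L_B = 0.35 × 0.0408682 = 0.0143039
  w_C·L_C = 0.15 × 0.00345476 = 0.000518215
  w_D·L_D = 0.24 × 0.000113078 = 2.71387e-05
Denominator: 3.76314e-05 + 0.0143039 + 0.000518215 + 2.71387e-05 = 0.0148869
P(Supplier B | data) ≈ 0.9608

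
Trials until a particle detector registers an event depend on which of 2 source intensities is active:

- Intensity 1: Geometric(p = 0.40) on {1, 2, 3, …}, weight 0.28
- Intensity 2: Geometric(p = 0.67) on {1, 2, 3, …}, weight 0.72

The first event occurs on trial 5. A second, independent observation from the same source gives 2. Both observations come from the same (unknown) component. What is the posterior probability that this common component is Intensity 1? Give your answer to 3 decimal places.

0.734

The responsibility of component k is P(Z=k) f_k(x) divided by Σ_j P(Z=j) f_j(x).
Since both observations come from the same component, the likelihood for component k is f_k(x₁)·f_k(x₂).
  p_1 = [0.40·(1−0.40)^4 = 0.40·0.1296 = 0.05184] × [0.24] = 0.0124416
  p_2 = [0.67·(1−0.67)^4 = 0.67·0.0118592 = 0.00794567] × [0.2211] = 0.00175679
Multiply by the mixture weights:
  P(Z=1)·p_1 = 0.28 × 0.0124416 = 0.00348365
  P(Z=2)·p_2 = 0.72 × 0.00175679 = 0.00126489
Normaliser: 0.00348365 + 0.00126489 = 0.00474854
P(Intensity 1 | data) ≈ 0.734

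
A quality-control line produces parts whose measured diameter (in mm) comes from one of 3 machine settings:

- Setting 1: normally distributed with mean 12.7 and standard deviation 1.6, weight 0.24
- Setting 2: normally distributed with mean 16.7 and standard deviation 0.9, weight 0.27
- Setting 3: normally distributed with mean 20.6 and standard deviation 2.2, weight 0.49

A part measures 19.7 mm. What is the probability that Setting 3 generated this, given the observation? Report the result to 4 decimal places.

By Bayes' theorem, P(k | x) = π_k f_k(x) / Σ_j π_j f_j(x).
Component likelihoods at x = 19.7 mm:
  p_1 = (1/(1.6·√(2π)))·exp(−(19.7−12.7)²/(2·1.6²)) = 0.249339·exp(-9.57031) = 1.73963e-05
  p_2 = (1/(0.9·√(2π)))·exp(−(19.7−16.7)²/(2·0.9²)) = 0.443269·exp(-5.55556) = 0.00171364
  p_3 = (1/(2.2·√(2π)))·exp(−(19.7−20.6)²/(2·2.2²)) = 0.181337·exp(-0.08368) = 0.166781
Prior × likelihood for each component:
  π_1·p_1 = 0.24 × 1.73963e-05 = 4.17511e-06
  π_2·p_2 = 0.27 × 0.00171364 = 0.000462684
  π_3·p_3 = 0.49 × 0.166781 = 0.0817227
Denominator: 4.17511e-06 + 0.000462684 + 0.0817227 = 0.0821896
P(Setting 3 | 19.7 mm) ≈ 0.9943

0.9943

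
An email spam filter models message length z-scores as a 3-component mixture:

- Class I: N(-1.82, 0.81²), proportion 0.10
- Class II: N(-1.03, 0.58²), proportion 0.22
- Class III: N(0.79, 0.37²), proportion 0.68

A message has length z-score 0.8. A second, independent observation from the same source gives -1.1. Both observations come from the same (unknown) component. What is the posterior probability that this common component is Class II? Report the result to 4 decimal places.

P(component k | x) = P(Z=k)·f_k(x) / marginal(x), where marginal(x) = Σ_j P(Z=j)·f_j(x).
Since both observations come from the same component, the likelihood for component k is f_k(x₁)·f_k(x₂).
  p_I = [0.00263352] × [0.331781] = 0.000873754
  p_II = [0.00473976] × [0.68284] = 0.0032365
  p_III = [1.07783] × [2.32667e-06] = 2.50776e-06
Multiply by the mixture weights:
  P(Z=I)·p_I = 0.10 × 0.000873754 = 8.73754e-05
  P(Z=II)·p_II = 0.22 × 0.0032365 = 0.00071203
  P(Z=III)·p_III = 0.68 × 2.50776e-06 = 1.70527e-06
Normaliser: 8.73754e-05 + 0.00071203 + 1.70527e-06 = 0.000801111
P(Class II | data) = 0.00071203 / 0.000801111 ≈ 0.8888

0.8888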